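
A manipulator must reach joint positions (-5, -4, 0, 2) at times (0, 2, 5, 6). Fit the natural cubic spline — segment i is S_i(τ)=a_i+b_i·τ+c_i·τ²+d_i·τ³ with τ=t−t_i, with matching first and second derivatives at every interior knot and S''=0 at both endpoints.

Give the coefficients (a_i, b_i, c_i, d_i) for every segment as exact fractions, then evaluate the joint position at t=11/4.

Δ: Δ0=1/2, Δ1=4/3, Δ2=2
row 1: diag=10, rhs=5; c'=3/10, d'=1/2
row 2: denom=8−3·3/10=71/10; d'=(4−3·1/2)/(71/10)=25/71
back: M2=25/71
back: M1=1/2−3/10·25/71=28/71
M: M0=0, M1=28/71, M2=25/71, M3=0
seg 0: a=-5, c=M0/2=0, d=(M1−M0)/(6·2)=7/213, b=Δ0−h0·(2M0+M1)/6=157/426
seg 1: a=-4, c=M1/2=14/71, d=(M2−M1)/(6·3)=-1/426, b=Δ1−h1·(2M1+M2)/6=325/426
seg 2: a=0, c=M2/2=25/142, d=(M3−M2)/(6·1)=-25/426, b=Δ2−h2·(2M2+M3)/6=401/213
t_q=11/4 → seg 1, τ=3/4; S=-4+325/426·τ+14/71·τ²+-1/426·τ³=-30153/9088

  seg 0: a=-5 b=157/426 c=0 d=7/213
  seg 1: a=-4 b=325/426 c=14/71 d=-1/426
  seg 2: a=0 b=401/213 c=25/142 d=-25/426
S(11/4) = -30153/9088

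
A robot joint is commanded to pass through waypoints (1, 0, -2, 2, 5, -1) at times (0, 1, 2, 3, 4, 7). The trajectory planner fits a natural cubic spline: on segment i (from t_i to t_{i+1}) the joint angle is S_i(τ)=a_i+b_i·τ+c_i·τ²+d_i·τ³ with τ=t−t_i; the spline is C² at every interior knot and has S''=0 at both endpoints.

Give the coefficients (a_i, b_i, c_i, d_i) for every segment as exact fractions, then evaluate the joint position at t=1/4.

  seg 0: a=1 b=-128/433 c=0 d=-305/433
  seg 1: a=0 b=-1043/433 c=-915/433 d=1092/433
  seg 2: a=-2 b=403/433 c=2361/433 d=-1032/433
  seg 3: a=2 b=2029/433 c=-735/433 d=5/433
  seg 4: a=5 b=574/433 c=-720/433 d=80/433
S(1/4) = 25359/27712

Δ: Δ0=-1, Δ1=-2, Δ2=4, Δ3=3, Δ4=-2
row 1: diag=4, rhs=-6; c'=1/4, d'=-3/2
row 2: denom=4−1·1/4=15/4; d'=(36−1·-3/2)/(15/4)=10
row 3: denom=4−1·4/15=56/15; d'=(-6−1·10)/(56/15)=-30/7
row 4: denom=8−1·15/56=433/56; d'=(-30−1·-30/7)/(433/56)=-1440/433
back: M4=-1440/433
back: M3=-30/7−15/56·-1440/433=-1470/433
back: M2=10−4/15·-1470/433=4722/433
back: M1=-3/2−1/4·4722/433=-1830/433
M: M0=0, M1=-1830/433, M2=4722/433, M3=-1470/433, M4=-1440/433, M5=0
seg 0: a=1, c=M0/2=0, d=(M1−M0)/(6·1)=-305/433, b=Δ0−h0·(2M0+M1)/6=-128/433
seg 1: a=0, c=M1/2=-915/433, d=(M2−M1)/(6·1)=1092/433, b=Δ1−h1·(2M1+M2)/6=-1043/433
seg 2: a=-2, c=M2/2=2361/433, d=(M3−M2)/(6·1)=-1032/433, b=Δ2−h2·(2M2+M3)/6=403/433
seg 3: a=2, c=M3/2=-735/433, d=(M4−M3)/(6·1)=5/433, b=Δ3−h3·(2M3+M4)/6=2029/433
seg 4: a=5, c=M4/2=-720/433, d=(M5−M4)/(6·3)=80/433, b=Δ4−h4·(2M4+M5)/6=574/433
t_q=1/4 → seg 0, τ=1/4; S=1+-128/433·τ+0·τ²+-305/433·τ³=25359/27712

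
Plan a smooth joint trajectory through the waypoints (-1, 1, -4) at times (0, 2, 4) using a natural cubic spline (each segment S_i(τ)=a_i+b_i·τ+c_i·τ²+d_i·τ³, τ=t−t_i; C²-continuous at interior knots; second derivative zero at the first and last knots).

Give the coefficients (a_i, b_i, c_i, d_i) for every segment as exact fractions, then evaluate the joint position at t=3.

Δ: Δ0=1, Δ1=-5/2
row 1: diag=8, rhs=-21; c'=1/4, d'=-21/8
back: M1=-21/8
M: M0=0, M1=-21/8, M2=0
seg 0: a=-1, c=M0/2=0, d=(M1−M0)/(6·2)=-7/32, b=Δ0−h0·(2M0+M1)/6=15/8
seg 1: a=1, c=M1/2=-21/16, d=(M2−M1)/(6·2)=7/32, b=Δ1−h1·(2M1+M2)/6=-3/4
t_q=3 → seg 1, τ=1; S=1+-3/4·τ+-21/16·τ²+7/32·τ³=-27/32

  seg 0: a=-1 b=15/8 c=0 d=-7/32
  seg 1: a=1 b=-3/4 c=-21/16 d=7/32
S(3) = -27/32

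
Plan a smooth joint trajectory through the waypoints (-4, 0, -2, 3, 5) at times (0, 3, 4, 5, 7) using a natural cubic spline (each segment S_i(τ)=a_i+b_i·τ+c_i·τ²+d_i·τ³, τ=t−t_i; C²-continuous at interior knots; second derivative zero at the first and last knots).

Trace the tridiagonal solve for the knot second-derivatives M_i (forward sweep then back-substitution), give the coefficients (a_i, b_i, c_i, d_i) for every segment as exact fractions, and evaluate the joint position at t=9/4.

  seg 0: a=-4 b=908/267 c=0 d=-184/801
  seg 1: a=0 b=-748/267 c=-184/89 d=766/267
  seg 2: a=-2 b=446/267 c=582/89 d=-857/267
  seg 3: a=3 b=1367/267 c=-275/89 d=275/534
S(9/4) = 737/712

Δ: Δ0=4/3, Δ1=-2, Δ2=5, Δ3=1
row 1: diag=8, rhs=-20; c'=1/8, d'=-5/2
row 2: denom=4−1·1/8=31/8; d'=(42−1·-5/2)/(31/8)=356/31
row 3: denom=6−1·8/31=178/31; d'=(-24−1·356/31)/(178/31)=-550/89
back: M3=-550/89
back: M2=356/31−8/31·-550/89=1164/89
back: M1=-5/2−1/8·1164/89=-368/89
M: M0=0, M1=-368/89, M2=1164/89, M3=-550/89, M4=0
seg 0: a=-4, c=M0/2=0, d=(M1−M0)/(6·3)=-184/801, b=Δ0−h0·(2M0+M1)/6=908/267
seg 1: a=0, c=M1/2=-184/89, d=(M2−M1)/(6·1)=766/267, b=Δ1−h1·(2M1+M2)/6=-748/267
seg 2: a=-2, c=M2/2=582/89, d=(M3−M2)/(6·1)=-857/267, b=Δ2−h2·(2M2+M3)/6=446/267
seg 3: a=3, c=M3/2=-275/89, d=(M4−M3)/(6·2)=275/534, b=Δ3−h3·(2M3+M4)/6=1367/267
t_q=9/4 → seg 0, τ=9/4; S=-4+908/267·τ+0·τ²+-184/801·τ³=737/712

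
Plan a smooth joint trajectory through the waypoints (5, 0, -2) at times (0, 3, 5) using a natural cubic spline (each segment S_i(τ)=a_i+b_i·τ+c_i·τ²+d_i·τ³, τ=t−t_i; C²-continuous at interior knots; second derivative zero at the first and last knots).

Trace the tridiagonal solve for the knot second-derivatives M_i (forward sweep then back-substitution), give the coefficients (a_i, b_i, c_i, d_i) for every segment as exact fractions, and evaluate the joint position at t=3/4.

  seg 0: a=5 b=-28/15 c=0 d=1/45
  seg 1: a=0 b=-19/15 c=1/5 d=-1/30
S(3/4) = 231/64

Δ: Δ0=-5/3, Δ1=-1
row 1: diag=10, rhs=4; c'=1/5, d'=2/5
back: M1=2/5
M: M0=0, M1=2/5, M2=0
seg 0: a=5, c=M0/2=0, d=(M1−M0)/(6·3)=1/45, b=Δ0−h0·(2M0+M1)/6=-28/15
seg 1: a=0, c=M1/2=1/5, d=(M2−M1)/(6·2)=-1/30, b=Δ1−h1·(2M1+M2)/6=-19/15
t_q=3/4 → seg 0, τ=3/4; S=5+-28/15·τ+0·τ²+1/45·τ³=231/64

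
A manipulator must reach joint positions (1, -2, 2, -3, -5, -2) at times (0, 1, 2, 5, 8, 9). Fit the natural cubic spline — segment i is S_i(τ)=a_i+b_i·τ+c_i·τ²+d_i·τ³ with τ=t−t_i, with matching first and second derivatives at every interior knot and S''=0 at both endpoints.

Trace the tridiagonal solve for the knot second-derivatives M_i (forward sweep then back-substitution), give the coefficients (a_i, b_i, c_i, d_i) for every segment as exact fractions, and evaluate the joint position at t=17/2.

Δ: Δ0=-3, Δ1=4, Δ2=-5/3, Δ3=-2/3, Δ4=3
row 1: diag=4, rhs=42; c'=1/4, d'=21/2
row 2: denom=8−1·1/4=31/4; d'=(-34−1·21/2)/(31/4)=-178/31
row 3: denom=12−3·12/31=336/31; d'=(6−3·-178/31)/(336/31)=15/7
row 4: denom=8−3·31/112=803/112; d'=(22−3·15/7)/(803/112)=1744/803
back: M4=1744/803
back: M3=15/7−31/112·1744/803=1238/803
back: M2=-178/31−12/31·1238/803=-5090/803
back: M1=21/2−1/4·-5090/803=9704/803
M: M0=0, M1=9704/803, M2=-5090/803, M3=1238/803, M4=1744/803, M5=0
seg 0: a=1, c=M0/2=0, d=(M1−M0)/(6·1)=4852/2409, b=Δ0−h0·(2M0+M1)/6=-12079/2409
seg 1: a=-2, c=M1/2=4852/803, d=(M2−M1)/(6·1)=-7397/2409, b=Δ1−h1·(2M1+M2)/6=2477/2409
seg 2: a=2, c=M2/2=-2545/803, d=(M3−M2)/(6·3)=3164/7227, b=Δ2−h2·(2M2+M3)/6=9398/2409
seg 3: a=-3, c=M3/2=619/803, d=(M4−M3)/(6·3)=23/657, b=Δ3−h3·(2M3+M4)/6=-7936/2409
seg 4: a=-5, c=M4/2=872/803, d=(M5−M4)/(6·1)=-872/2409, b=Δ4−h4·(2M4+M5)/6=5483/2409
t_q=17/2 → seg 4, τ=1/2; S=-5+5483/2409·τ+872/803·τ²+-872/2409·τ³=-5839/1606

  seg 0: a=1 b=-12079/2409 c=0 d=4852/2409
  seg 1: a=-2 b=2477/2409 c=4852/803 d=-7397/2409
  seg 2: a=2 b=9398/2409 c=-2545/803 d=3164/7227
  seg 3: a=-3 b=-7936/2409 c=619/803 d=23/657
  seg 4: a=-5 b=5483/2409 c=872/803 d=-872/2409
S(17/2) = -5839/1606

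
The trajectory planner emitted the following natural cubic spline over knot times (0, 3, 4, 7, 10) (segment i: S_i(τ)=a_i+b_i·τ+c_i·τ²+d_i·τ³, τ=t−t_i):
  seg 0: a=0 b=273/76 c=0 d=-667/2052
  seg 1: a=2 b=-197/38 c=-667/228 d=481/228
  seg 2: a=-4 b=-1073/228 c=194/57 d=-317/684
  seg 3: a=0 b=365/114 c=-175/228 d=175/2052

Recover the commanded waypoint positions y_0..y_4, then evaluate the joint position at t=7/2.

y_0 = S_0(0) = a_0 = 0
y_1 = S_1(0) = a_1 = 2
y_2 = S_2(0) = a_2 = -4
y_3 = S_3(0) = a_3 = 0
y_4 = S_3(3) = 5
t_q=7/2 is in segment 1 (τ=1/2); S_1(τ)=-1933/1824

y_0=0 y_1=2 y_2=-4 y_3=0 y_4=5
S(7/2) = -1933/1824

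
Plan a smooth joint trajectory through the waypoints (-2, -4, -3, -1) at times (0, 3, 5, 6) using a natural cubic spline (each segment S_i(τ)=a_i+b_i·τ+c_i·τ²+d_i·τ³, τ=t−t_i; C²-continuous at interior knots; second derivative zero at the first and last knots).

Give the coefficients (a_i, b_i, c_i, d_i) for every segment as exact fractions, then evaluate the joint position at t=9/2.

Δ: Δ0=-2/3, Δ1=1/2, Δ2=2
row 1: diag=10, rhs=7; c'=1/5, d'=7/10
row 2: denom=6−2·1/5=28/5; d'=(9−2·7/10)/(28/5)=19/14
back: M2=19/14
back: M1=7/10−1/5·19/14=3/7
M: M0=0, M1=3/7, M2=19/14, M3=0
seg 0: a=-2, c=M0/2=0, d=(M1−M0)/(6·3)=1/42, b=Δ0−h0·(2M0+M1)/6=-37/42
seg 1: a=-4, c=M1/2=3/14, d=(M2−M1)/(6·2)=13/168, b=Δ1−h1·(2M1+M2)/6=-5/21
seg 2: a=-3, c=M2/2=19/28, d=(M3−M2)/(6·1)=-19/84, b=Δ2−h2·(2M2+M3)/6=65/42
t_q=9/2 → seg 1, τ=3/2; S=-4+-5/21·τ+3/14·τ²+13/168·τ³=-1619/448

  seg 0: a=-2 b=-37/42 c=0 d=1/42
  seg 1: a=-4 b=-5/21 c=3/14 d=13/168
  seg 2: a=-3 b=65/42 c=19/28 d=-19/84
S(9/2) = -1619/448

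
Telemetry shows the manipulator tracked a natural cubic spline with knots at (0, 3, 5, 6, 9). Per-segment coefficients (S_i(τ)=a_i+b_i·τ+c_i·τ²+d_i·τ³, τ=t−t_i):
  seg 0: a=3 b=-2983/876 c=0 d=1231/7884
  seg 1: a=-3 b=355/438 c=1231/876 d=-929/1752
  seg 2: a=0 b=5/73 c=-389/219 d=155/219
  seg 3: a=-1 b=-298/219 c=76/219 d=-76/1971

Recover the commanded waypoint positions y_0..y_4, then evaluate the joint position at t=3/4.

y_0=3 y_1=-3 y_2=0 y_3=-1 y_4=-3
S(3/4) = 9567/18688

y_0 = S_0(0) = a_0 = 3
y_1 = S_1(0) = a_1 = -3
y_2 = S_2(0) = a_2 = 0
y_3 = S_3(0) = a_3 = -1
y_4 = S_3(3) = -3
t_q=3/4 is in segment 0 (τ=3/4); S_0(τ)=9567/18688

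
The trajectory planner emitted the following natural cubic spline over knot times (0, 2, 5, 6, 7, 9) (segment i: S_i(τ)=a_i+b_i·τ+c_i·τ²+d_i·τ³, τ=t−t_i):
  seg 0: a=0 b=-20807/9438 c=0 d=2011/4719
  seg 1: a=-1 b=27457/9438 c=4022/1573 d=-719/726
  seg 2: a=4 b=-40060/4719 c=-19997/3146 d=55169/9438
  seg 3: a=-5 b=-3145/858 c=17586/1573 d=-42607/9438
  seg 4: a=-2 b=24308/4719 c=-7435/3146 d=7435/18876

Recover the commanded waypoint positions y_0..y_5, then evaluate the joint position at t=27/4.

y_0=0 y_1=-1 y_2=4 y_3=-5 y_4=-2 y_5=2
S(27/4) = -677511/201344

y_0 = S_0(0) = a_0 = 0
y_1 = S_1(0) = a_1 = -1
y_2 = S_2(0) = a_2 = 4
y_3 = S_3(0) = a_3 = -5
y_4 = S_4(0) = a_4 = -2
y_5 = S_4(2) = 2
t_q=27/4 is in segment 3 (τ=3/4); S_3(τ)=-677511/201344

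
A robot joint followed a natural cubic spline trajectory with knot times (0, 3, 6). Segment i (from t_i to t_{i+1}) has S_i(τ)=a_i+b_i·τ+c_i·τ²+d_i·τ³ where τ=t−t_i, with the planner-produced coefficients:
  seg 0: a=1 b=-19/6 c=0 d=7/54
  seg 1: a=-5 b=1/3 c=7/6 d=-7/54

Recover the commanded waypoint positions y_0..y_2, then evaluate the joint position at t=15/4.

y_0=1 y_1=-5 y_2=3
S(15/4) = -531/128

y_0 = S_0(0) = a_0 = 1
y_1 = S_1(0) = a_1 = -5
y_2 = S_1(3) = 3
t_q=15/4 is in segment 1 (τ=3/4); S_1(τ)=-531/128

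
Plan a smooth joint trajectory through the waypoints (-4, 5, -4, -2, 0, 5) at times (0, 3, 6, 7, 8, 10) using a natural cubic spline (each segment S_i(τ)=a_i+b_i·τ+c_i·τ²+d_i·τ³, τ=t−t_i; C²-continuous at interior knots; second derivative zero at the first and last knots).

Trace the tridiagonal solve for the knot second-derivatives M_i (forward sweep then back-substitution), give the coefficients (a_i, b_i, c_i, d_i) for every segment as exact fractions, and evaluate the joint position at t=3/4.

Δ: Δ0=3, Δ1=-3, Δ2=2, Δ3=2, Δ4=5/2
row 1: diag=12, rhs=-36; c'=1/4, d'=-3
row 2: denom=8−3·1/4=29/4; d'=(30−3·-3)/(29/4)=156/29
row 3: denom=4−1·4/29=112/29; d'=(0−1·156/29)/(112/29)=-39/28
row 4: denom=6−1·29/112=643/112; d'=(3−1·-39/28)/(643/112)=492/643
back: M4=492/643
back: M3=-39/28−29/112·492/643=-1023/643
back: M2=156/29−4/29·-1023/643=3600/643
back: M1=-3−1/4·3600/643=-2829/643
M: M0=0, M1=-2829/643, M2=3600/643, M3=-1023/643, M4=492/643, M5=0
seg 0: a=-4, c=M0/2=0, d=(M1−M0)/(6·3)=-943/3858, b=Δ0−h0·(2M0+M1)/6=6687/1286
seg 1: a=5, c=M1/2=-2829/1286, d=(M2−M1)/(6·3)=2143/3858, b=Δ1−h1·(2M1+M2)/6=-900/643
seg 2: a=-4, c=M2/2=1800/643, d=(M3−M2)/(6·1)=-1541/1286, b=Δ2−h2·(2M2+M3)/6=513/1286
seg 3: a=-2, c=M3/2=-1023/1286, d=(M4−M3)/(6·1)=505/1286, b=Δ3−h3·(2M3+M4)/6=1545/643
seg 4: a=0, c=M4/2=246/643, d=(M5−M4)/(6·2)=-41/643, b=Δ4−h4·(2M4+M5)/6=2559/1286
t_q=3/4 → seg 0, τ=3/4; S=-4+6687/1286·τ+0·τ²+-943/3858·τ³=-16727/82304

  seg 0: a=-4 b=6687/1286 c=0 d=-943/3858
  seg 1: a=5 b=-900/643 c=-2829/1286 d=2143/3858
  seg 2: a=-4 b=513/1286 c=1800/643 d=-1541/1286
  seg 3: a=-2 b=1545/643 c=-1023/1286 d=505/1286
  seg 4: a=0 b=2559/1286 c=246/643 d=-41/643
S(3/4) = -16727/82304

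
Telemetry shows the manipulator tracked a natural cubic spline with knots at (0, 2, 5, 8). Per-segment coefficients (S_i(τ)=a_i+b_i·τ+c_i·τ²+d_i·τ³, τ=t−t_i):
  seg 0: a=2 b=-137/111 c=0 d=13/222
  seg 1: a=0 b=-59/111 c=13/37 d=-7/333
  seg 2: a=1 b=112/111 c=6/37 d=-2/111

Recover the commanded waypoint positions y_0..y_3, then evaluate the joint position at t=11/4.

y_0 = S_0(0) = a_0 = 2
y_1 = S_1(0) = a_1 = 0
y_2 = S_2(0) = a_2 = 1
y_3 = S_2(3) = 5
t_q=11/4 is in segment 1 (τ=3/4); S_1(τ)=-497/2368

y_0=2 y_1=0 y_2=1 y_3=5
S(11/4) = -497/2368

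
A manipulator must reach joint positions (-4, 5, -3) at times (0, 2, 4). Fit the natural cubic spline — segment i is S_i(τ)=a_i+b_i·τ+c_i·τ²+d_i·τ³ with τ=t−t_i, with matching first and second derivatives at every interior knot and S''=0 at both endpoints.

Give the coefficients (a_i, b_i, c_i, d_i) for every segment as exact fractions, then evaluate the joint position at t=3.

  seg 0: a=-4 b=53/8 c=0 d=-17/32
  seg 1: a=5 b=1/4 c=-51/16 d=17/32
S(3) = 83/32

Δ: Δ0=9/2, Δ1=-4
row 1: diag=8, rhs=-51; c'=1/4, d'=-51/8
back: M1=-51/8
M: M0=0, M1=-51/8, M2=0
seg 0: a=-4, c=M0/2=0, d=(M1−M0)/(6·2)=-17/32, b=Δ0−h0·(2M0+M1)/6=53/8
seg 1: a=5, c=M1/2=-51/16, d=(M2−M1)/(6·2)=17/32, b=Δ1−h1·(2M1+M2)/6=1/4
t_q=3 → seg 1, τ=1; S=5+1/4·τ+-51/16·τ²+17/32·τ³=83/32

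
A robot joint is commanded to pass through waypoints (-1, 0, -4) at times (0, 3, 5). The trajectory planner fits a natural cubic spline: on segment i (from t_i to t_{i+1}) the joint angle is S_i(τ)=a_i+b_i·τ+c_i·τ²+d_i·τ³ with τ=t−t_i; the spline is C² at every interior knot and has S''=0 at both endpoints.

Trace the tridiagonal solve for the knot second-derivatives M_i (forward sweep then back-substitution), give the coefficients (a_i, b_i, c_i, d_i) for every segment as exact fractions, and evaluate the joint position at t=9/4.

  seg 0: a=-1 b=31/30 c=0 d=-7/90
  seg 1: a=0 b=-16/15 c=-7/10 d=7/60
S(9/4) = 281/640

Δ: Δ0=1/3, Δ1=-2
row 1: diag=10, rhs=-14; c'=1/5, d'=-7/5
back: M1=-7/5
M: M0=0, M1=-7/5, M2=0
seg 0: a=-1, c=M0/2=0, d=(M1−M0)/(6·3)=-7/90, b=Δ0−h0·(2M0+M1)/6=31/30
seg 1: a=0, c=M1/2=-7/10, d=(M2−M1)/(6·2)=7/60, b=Δ1−h1·(2M1+M2)/6=-16/15
t_q=9/4 → seg 0, τ=9/4; S=-1+31/30·τ+0·τ²+-7/90·τ³=281/640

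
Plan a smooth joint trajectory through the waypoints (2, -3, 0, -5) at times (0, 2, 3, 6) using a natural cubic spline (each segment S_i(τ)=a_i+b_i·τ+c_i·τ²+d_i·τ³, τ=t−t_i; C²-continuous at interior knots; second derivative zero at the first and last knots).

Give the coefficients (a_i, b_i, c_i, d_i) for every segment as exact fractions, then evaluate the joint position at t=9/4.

Δ: Δ0=-5/2, Δ1=3, Δ2=-5/3
row 1: diag=6, rhs=33; c'=1/6, d'=11/2
row 2: denom=8−1·1/6=47/6; d'=(-28−1·11/2)/(47/6)=-201/47
back: M2=-201/47
back: M1=11/2−1/6·-201/47=292/47
M: M0=0, M1=292/47, M2=-201/47, M3=0
seg 0: a=2, c=M0/2=0, d=(M1−M0)/(6·2)=73/141, b=Δ0−h0·(2M0+M1)/6=-1289/282
seg 1: a=-3, c=M1/2=146/47, d=(M2−M1)/(6·1)=-493/282, b=Δ1−h1·(2M1+M2)/6=463/282
seg 2: a=0, c=M2/2=-201/94, d=(M3−M2)/(6·3)=67/282, b=Δ2−h2·(2M2+M3)/6=368/141
t_q=9/4 → seg 1, τ=1/4; S=-3+463/282·τ+146/47·τ²+-493/282·τ³=-14575/6016

  seg 0: a=2 b=-1289/282 c=0 d=73/141
  seg 1: a=-3 b=463/282 c=146/47 d=-493/282
  seg 2: a=0 b=368/141 c=-201/94 d=67/282
S(9/4) = -14575/6016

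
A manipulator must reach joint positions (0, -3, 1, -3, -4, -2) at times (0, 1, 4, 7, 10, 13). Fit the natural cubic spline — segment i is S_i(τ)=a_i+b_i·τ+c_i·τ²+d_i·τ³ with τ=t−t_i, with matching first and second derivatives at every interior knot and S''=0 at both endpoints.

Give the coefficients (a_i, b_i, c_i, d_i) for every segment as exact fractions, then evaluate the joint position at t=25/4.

Δ: Δ0=-3, Δ1=4/3, Δ2=-4/3, Δ3=-1/3, Δ4=2/3
row 1: diag=8, rhs=26; c'=3/8, d'=13/4
row 2: denom=12−3·3/8=87/8; d'=(-16−3·13/4)/(87/8)=-206/87
row 3: denom=12−3·8/29=324/29; d'=(6−3·-206/87)/(324/29)=95/81
row 4: denom=12−3·29/108=403/36; d'=(6−3·95/81)/(403/36)=268/1209
back: M4=268/1209
back: M3=95/81−29/108·268/1209=1346/1209
back: M2=-206/87−8/29·1346/1209=-1078/403
back: M1=13/4−3/8·-1078/403=1714/403
M: M0=0, M1=1714/403, M2=-1078/403, M3=1346/1209, M4=268/1209, M5=0
seg 0: a=0, c=M0/2=0, d=(M1−M0)/(6·1)=857/1209, b=Δ0−h0·(2M0+M1)/6=-4484/1209
seg 1: a=-3, c=M1/2=857/403, d=(M2−M1)/(6·3)=-1396/3627, b=Δ1−h1·(2M1+M2)/6=-1913/1209
seg 2: a=1, c=M2/2=-539/403, d=(M3−M2)/(6·3)=2290/10881, b=Δ2−h2·(2M2+M3)/6=73/93
seg 3: a=-3, c=M3/2=673/1209, d=(M4−M3)/(6·3)=-539/10881, b=Δ3−h3·(2M3+M4)/6=-1883/1209
seg 4: a=-4, c=M4/2=134/1209, d=(M5−M4)/(6·3)=-134/10881, b=Δ4−h4·(2M4+M5)/6=538/1209
t_q=25/4 → seg 2, τ=9/4; S=1+73/93·τ+-539/403·τ²+2290/10881·τ³=-20731/12896

  seg 0: a=0 b=-4484/1209 c=0 d=857/1209
  seg 1: a=-3 b=-1913/1209 c=857/403 d=-1396/3627
  seg 2: a=1 b=73/93 c=-539/403 d=2290/10881
  seg 3: a=-3 b=-1883/1209 c=673/1209 d=-539/10881
  seg 4: a=-4 b=538/1209 c=134/1209 d=-134/10881
S(25/4) = -20731/12896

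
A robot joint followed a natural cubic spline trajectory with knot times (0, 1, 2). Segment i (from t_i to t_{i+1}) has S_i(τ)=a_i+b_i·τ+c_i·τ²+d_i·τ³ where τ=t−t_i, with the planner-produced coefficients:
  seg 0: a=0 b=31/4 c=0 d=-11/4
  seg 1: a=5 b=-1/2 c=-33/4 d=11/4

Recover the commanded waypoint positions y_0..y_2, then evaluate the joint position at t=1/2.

y_0=0 y_1=5 y_2=-1
S(1/2) = 113/32

y_0 = S_0(0) = a_0 = 0
y_1 = S_1(0) = a_1 = 5
y_2 = S_1(1) = -1
t_q=1/2 is in segment 0 (τ=1/2); S_0(τ)=113/32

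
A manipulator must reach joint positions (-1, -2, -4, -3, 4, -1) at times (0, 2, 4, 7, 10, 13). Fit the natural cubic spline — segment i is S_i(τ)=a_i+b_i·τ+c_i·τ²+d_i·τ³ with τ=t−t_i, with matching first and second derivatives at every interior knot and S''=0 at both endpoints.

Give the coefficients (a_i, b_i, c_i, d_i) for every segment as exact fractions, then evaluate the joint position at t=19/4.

  seg 0: a=-1 b=-88/261 c=0 d=-85/2088
  seg 1: a=-2 b=-431/522 c=-85/348 d=41/522
  seg 2: a=-4 b=-449/522 c=79/348 d=535/9396
  seg 3: a=-3 b=2129/1044 c=193/261 d=-2009/9396
  seg 4: a=4 b=367/522 c=-1237/1044 d=1237/9396
S(19/4) = -33359/7424

Δ: Δ0=-1/2, Δ1=-1, Δ2=1/3, Δ3=7/3, Δ4=-5/3
row 1: diag=8, rhs=-3; c'=1/4, d'=-3/8
row 2: denom=10−2·1/4=19/2; d'=(8−2·-3/8)/(19/2)=35/38
row 3: denom=12−3·6/19=210/19; d'=(12−3·35/38)/(210/19)=117/140
row 4: denom=12−3·19/70=783/70; d'=(-24−3·117/140)/(783/70)=-1237/522
back: M4=-1237/522
back: M3=117/140−19/70·-1237/522=386/261
back: M2=35/38−6/19·386/261=79/174
back: M1=-3/8−1/4·79/174=-85/174
M: M0=0, M1=-85/174, M2=79/174, M3=386/261, M4=-1237/522, M5=0
seg 0: a=-1, c=M0/2=0, d=(M1−M0)/(6·2)=-85/2088, b=Δ0−h0·(2M0+M1)/6=-88/261
seg 1: a=-2, c=M1/2=-85/348, d=(M2−M1)/(6·2)=41/522, b=Δ1−h1·(2M1+M2)/6=-431/522
seg 2: a=-4, c=M2/2=79/348, d=(M3−M2)/(6·3)=535/9396, b=Δ2−h2·(2M2+M3)/6=-449/522
seg 3: a=-3, c=M3/2=193/261, d=(M4−M3)/(6·3)=-2009/9396, b=Δ3−h3·(2M3+M4)/6=2129/1044
seg 4: a=4, c=M4/2=-1237/1044, d=(M5−M4)/(6·3)=1237/9396, b=Δ4−h4·(2M4+M5)/6=367/522
t_q=19/4 → seg 2, τ=3/4; S=-4+-449/522·τ+79/348·τ²+535/9396·τ³=-33359/7424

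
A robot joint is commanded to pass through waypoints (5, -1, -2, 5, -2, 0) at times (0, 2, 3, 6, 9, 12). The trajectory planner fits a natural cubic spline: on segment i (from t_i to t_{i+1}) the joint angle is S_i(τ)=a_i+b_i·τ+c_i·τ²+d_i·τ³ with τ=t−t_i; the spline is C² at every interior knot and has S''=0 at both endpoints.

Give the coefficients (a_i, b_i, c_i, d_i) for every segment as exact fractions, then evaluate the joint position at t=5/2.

  seg 0: a=5 b=-6563/1899 c=0 d=433/3798
  seg 1: a=-1 b=-3965/1899 c=433/633 d=767/1899
  seg 2: a=-2 b=934/1899 c=400/211 d=-7303/17091
  seg 3: a=5 b=625/1899 c=-3703/1899 d=6053/17091
  seg 4: a=-2 b=-3434/1899 c=2350/1899 d=-2350/17091
S(5/2) = -9229/5064

Δ: Δ0=-3, Δ1=-1, Δ2=7/3, Δ3=-7/3, Δ4=2/3
row 1: diag=6, rhs=12; c'=1/6, d'=2
row 2: denom=8−1·1/6=47/6; d'=(20−1·2)/(47/6)=108/47
row 3: denom=12−3·18/47=510/47; d'=(-28−3·108/47)/(510/47)=-164/51
row 4: denom=12−3·47/170=1899/170; d'=(18−3·-164/51)/(1899/170)=4700/1899
back: M4=4700/1899
back: M3=-164/51−47/170·4700/1899=-7406/1899
back: M2=108/47−18/47·-7406/1899=800/211
back: M1=2−1/6·800/211=866/633
M: M0=0, M1=866/633, M2=800/211, M3=-7406/1899, M4=4700/1899, M5=0
seg 0: a=5, c=M0/2=0, d=(M1−M0)/(6·2)=433/3798, b=Δ0−h0·(2M0+M1)/6=-6563/1899
seg 1: a=-1, c=M1/2=433/633, d=(M2−M1)/(6·1)=767/1899, b=Δ1−h1·(2M1+M2)/6=-3965/1899
seg 2: a=-2, c=M2/2=400/211, d=(M3−M2)/(6·3)=-7303/17091, b=Δ2−h2·(2M2+M3)/6=934/1899
seg 3: a=5, c=M3/2=-3703/1899, d=(M4−M3)/(6·3)=6053/17091, b=Δ3−h3·(2M3+M4)/6=625/1899
seg 4: a=-2, c=M4/2=2350/1899, d=(M5−M4)/(6·3)=-2350/17091, b=Δ4−h4·(2M4+M5)/6=-3434/1899
t_q=5/2 → seg 1, τ=1/2; S=-1+-3965/1899·τ+433/633·τ²+767/1899·τ³=-9229/5064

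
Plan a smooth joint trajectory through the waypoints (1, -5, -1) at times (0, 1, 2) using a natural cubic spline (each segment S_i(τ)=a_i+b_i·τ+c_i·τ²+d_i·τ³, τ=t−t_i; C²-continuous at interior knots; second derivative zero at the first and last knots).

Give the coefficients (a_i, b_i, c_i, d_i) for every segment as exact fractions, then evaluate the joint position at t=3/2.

  seg 0: a=1 b=-17/2 c=0 d=5/2
  seg 1: a=-5 b=-1 c=15/2 d=-5/2
S(3/2) = -63/16

Δ: Δ0=-6, Δ1=4
row 1: diag=4, rhs=60; c'=1/4, d'=15
back: M1=15
M: M0=0, M1=15, M2=0
seg 0: a=1, c=M0/2=0, d=(M1−M0)/(6·1)=5/2, b=Δ0−h0·(2M0+M1)/6=-17/2
seg 1: a=-5, c=M1/2=15/2, d=(M2−M1)/(6·1)=-5/2, b=Δ1−h1·(2M1+M2)/6=-1
t_q=3/2 → seg 1, τ=1/2; S=-5+-1·τ+15/2·τ²+-5/2·τ³=-63/16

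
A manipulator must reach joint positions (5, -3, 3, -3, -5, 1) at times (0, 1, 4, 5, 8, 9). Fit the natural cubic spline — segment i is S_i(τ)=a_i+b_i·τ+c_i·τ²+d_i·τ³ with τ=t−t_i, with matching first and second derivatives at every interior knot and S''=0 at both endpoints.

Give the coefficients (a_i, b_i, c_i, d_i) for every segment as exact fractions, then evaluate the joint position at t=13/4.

Δ: Δ0=-8, Δ1=2, Δ2=-6, Δ3=-2/3, Δ4=6
row 1: diag=8, rhs=60; c'=3/8, d'=15/2
row 2: denom=8−3·3/8=55/8; d'=(-48−3·15/2)/(55/8)=-564/55
row 3: denom=8−1·8/55=432/55; d'=(32−1·-564/55)/(432/55)=581/108
row 4: denom=8−3·55/144=329/48; d'=(40−3·581/108)/(329/48)=3436/987
back: M4=3436/987
back: M3=581/108−55/144·3436/987=11992/2961
back: M2=-564/55−8/55·11992/2961=-32108/2961
back: M1=15/2−3/8·-32108/2961=11416/987
M: M0=0, M1=11416/987, M2=-32108/2961, M3=11992/2961, M4=3436/987, M5=0
seg 0: a=5, c=M0/2=0, d=(M1−M0)/(6·1)=5708/2961, b=Δ0−h0·(2M0+M1)/6=-29396/2961
seg 1: a=-3, c=M1/2=5708/987, d=(M2−M1)/(6·3)=-33178/26649, b=Δ1−h1·(2M1+M2)/6=-12272/2961
seg 2: a=3, c=M2/2=-16054/2961, d=(M3−M2)/(6·1)=350/141, b=Δ2−h2·(2M2+M3)/6=-9062/2961
seg 3: a=-3, c=M3/2=5996/2961, d=(M4−M3)/(6·3)=-842/26649, b=Δ3−h3·(2M3+M4)/6=-19120/2961
seg 4: a=-5, c=M4/2=1718/987, d=(M5−M4)/(6·1)=-1718/2961, b=Δ4−h4·(2M4+M5)/6=14330/2961
t_q=13/4 → seg 1, τ=9/4; S=-3+-12272/2961·τ+5708/987·τ²+-33178/26649·τ³=29171/10528

  seg 0: a=5 b=-29396/2961 c=0 d=5708/2961
  seg 1: a=-3 b=-12272/2961 c=5708/987 d=-33178/26649
  seg 2: a=3 b=-9062/2961 c=-16054/2961 d=350/141
  seg 3: a=-3 b=-19120/2961 c=5996/2961 d=-842/26649
  seg 4: a=-5 b=14330/2961 c=1718/987 d=-1718/2961
S(13/4) = 29171/10528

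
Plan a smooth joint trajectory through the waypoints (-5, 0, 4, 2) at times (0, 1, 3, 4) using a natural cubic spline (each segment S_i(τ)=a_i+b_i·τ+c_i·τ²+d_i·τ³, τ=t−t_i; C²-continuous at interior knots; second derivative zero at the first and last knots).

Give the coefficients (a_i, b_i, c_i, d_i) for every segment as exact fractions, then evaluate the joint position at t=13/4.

  seg 0: a=-5 b=85/16 c=0 d=-5/16
  seg 1: a=0 b=35/8 c=-15/16 d=-1/8
  seg 2: a=4 b=-7/8 c=-27/16 d=9/16
S(13/4) = 3773/1024

Δ: Δ0=5, Δ1=2, Δ2=-2
row 1: diag=6, rhs=-18; c'=1/3, d'=-3
row 2: denom=6−2·1/3=16/3; d'=(-24−2·-3)/(16/3)=-27/8
back: M2=-27/8
back: M1=-3−1/3·-27/8=-15/8
M: M0=0, M1=-15/8, M2=-27/8, M3=0
seg 0: a=-5, c=M0/2=0, d=(M1−M0)/(6·1)=-5/16, b=Δ0−h0·(2M0+M1)/6=85/16
seg 1: a=0, c=M1/2=-15/16, d=(M2−M1)/(6·2)=-1/8, b=Δ1−h1·(2M1+M2)/6=35/8
seg 2: a=4, c=M2/2=-27/16, d=(M3−M2)/(6·1)=9/16, b=Δ2−h2·(2M2+M3)/6=-7/8
t_q=13/4 → seg 2, τ=1/4; S=4+-7/8·τ+-27/16·τ²+9/16·τ³=3773/1024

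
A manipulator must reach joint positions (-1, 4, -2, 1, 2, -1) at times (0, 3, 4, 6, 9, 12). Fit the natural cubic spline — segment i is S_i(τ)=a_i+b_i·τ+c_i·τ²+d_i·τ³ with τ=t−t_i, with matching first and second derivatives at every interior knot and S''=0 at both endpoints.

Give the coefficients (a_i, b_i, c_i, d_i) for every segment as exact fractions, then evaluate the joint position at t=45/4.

  seg 0: a=-1 b=1839/358 c=0 d=-3727/9666
  seg 1: a=4 b=-944/179 c=-3727/1074 d=2947/1074
  seg 2: a=-2 b=-4277/1074 c=2557/537 d=-1085/1074
  seg 3: a=1 b=1053/358 c=-698/537 d=1387/9666
  seg 4: a=2 b=-176/179 c=-3/358 d=1/1074
S(45/4) = -5593/22912

Δ: Δ0=5/3, Δ1=-6, Δ2=3/2, Δ3=1/3, Δ4=-1
row 1: diag=8, rhs=-46; c'=1/8, d'=-23/4
row 2: denom=6−1·1/8=47/8; d'=(45−1·-23/4)/(47/8)=406/47
row 3: denom=10−2·16/47=438/47; d'=(-7−2·406/47)/(438/47)=-1141/438
row 4: denom=12−3·47/146=1611/146; d'=(-8−3·-1141/438)/(1611/146)=-3/179
back: M4=-3/179
back: M3=-1141/438−47/146·-3/179=-1396/537
back: M2=406/47−16/47·-1396/537=5114/537
back: M1=-23/4−1/8·5114/537=-3727/537
M: M0=0, M1=-3727/537, M2=5114/537, M3=-1396/537, M4=-3/179, M5=0
seg 0: a=-1, c=M0/2=0, d=(M1−M0)/(6·3)=-3727/9666, b=Δ0−h0·(2M0+M1)/6=1839/358
seg 1: a=4, c=M1/2=-3727/1074, d=(M2−M1)/(6·1)=2947/1074, b=Δ1−h1·(2M1+M2)/6=-944/179
seg 2: a=-2, c=M2/2=2557/537, d=(M3−M2)/(6·2)=-1085/1074, b=Δ2−h2·(2M2+M3)/6=-4277/1074
seg 3: a=1, c=M3/2=-698/537, d=(M4−M3)/(6·3)=1387/9666, b=Δ3−h3·(2M3+M4)/6=1053/358
seg 4: a=2, c=M4/2=-3/358, d=(M5−M4)/(6·3)=1/1074, b=Δ4−h4·(2M4+M5)/6=-176/179
t_q=45/4 → seg 4, τ=9/4; S=2+-176/179·τ+-3/358·τ²+1/1074·τ³=-5593/22912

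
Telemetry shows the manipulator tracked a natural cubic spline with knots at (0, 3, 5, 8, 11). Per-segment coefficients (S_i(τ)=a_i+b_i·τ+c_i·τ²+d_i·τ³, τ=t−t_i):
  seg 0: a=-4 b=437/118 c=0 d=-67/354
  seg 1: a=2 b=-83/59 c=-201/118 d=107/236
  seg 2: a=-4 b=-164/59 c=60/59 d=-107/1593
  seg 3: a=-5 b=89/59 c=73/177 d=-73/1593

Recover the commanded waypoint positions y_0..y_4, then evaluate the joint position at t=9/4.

y_0=-4 y_1=2 y_2=-4 y_3=-5 y_4=2
S(9/4) = 16439/7552

y_0 = S_0(0) = a_0 = -4
y_1 = S_1(0) = a_1 = 2
y_2 = S_2(0) = a_2 = -4
y_3 = S_3(0) = a_3 = -5
y_4 = S_3(3) = 2
t_q=9/4 is in segment 0 (τ=9/4); S_0(τ)=16439/7552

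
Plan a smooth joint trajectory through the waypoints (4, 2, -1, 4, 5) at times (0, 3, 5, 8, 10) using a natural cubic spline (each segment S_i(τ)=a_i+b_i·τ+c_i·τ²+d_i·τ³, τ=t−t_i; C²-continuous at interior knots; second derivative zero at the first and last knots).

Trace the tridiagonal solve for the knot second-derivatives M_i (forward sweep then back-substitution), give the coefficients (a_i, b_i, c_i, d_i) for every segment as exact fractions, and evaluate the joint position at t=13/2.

  seg 0: a=4 b=-283/1740 c=0 d=-877/15660
  seg 1: a=2 b=-1457/870 c=-877/1740 d=343/1160
  seg 2: a=-1 b=-62/435 c=221/174 d=-1741/7830
  seg 3: a=4 b=1283/870 c=-106/145 d=53/435
S(13/2) = 2073/2320

Δ: Δ0=-2/3, Δ1=-3/2, Δ2=5/3, Δ3=1/2
row 1: diag=10, rhs=-5; c'=1/5, d'=-1/2
row 2: denom=10−2·1/5=48/5; d'=(19−2·-1/2)/(48/5)=25/12
row 3: denom=10−3·5/16=145/16; d'=(-7−3·25/12)/(145/16)=-212/145
back: M3=-212/145
back: M2=25/12−5/16·-212/145=221/87
back: M1=-1/2−1/5·221/87=-877/870
M: M0=0, M1=-877/870, M2=221/87, M3=-212/145, M4=0
seg 0: a=4, c=M0/2=0, d=(M1−M0)/(6·3)=-877/15660, b=Δ0−h0·(2M0+M1)/6=-283/1740
seg 1: a=2, c=M1/2=-877/1740, d=(M2−M1)/(6·2)=343/1160, b=Δ1−h1·(2M1+M2)/6=-1457/870
seg 2: a=-1, c=M2/2=221/174, d=(M3−M2)/(6·3)=-1741/7830, b=Δ2−h2·(2M2+M3)/6=-62/435
seg 3: a=4, c=M3/2=-106/145, d=(M4−M3)/(6·2)=53/435, b=Δ3−h3·(2M3+M4)/6=1283/870
t_q=13/2 → seg 2, τ=3/2; S=-1+-62/435·τ+221/174·τ²+-1741/7830·τ³=2073/2320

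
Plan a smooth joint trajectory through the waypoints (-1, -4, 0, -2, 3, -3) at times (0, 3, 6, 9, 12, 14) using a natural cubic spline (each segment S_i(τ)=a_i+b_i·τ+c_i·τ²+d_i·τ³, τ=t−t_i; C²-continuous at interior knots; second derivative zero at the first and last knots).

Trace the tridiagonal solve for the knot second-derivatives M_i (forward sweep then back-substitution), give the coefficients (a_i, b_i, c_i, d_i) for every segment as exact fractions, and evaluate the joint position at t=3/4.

  seg 0: a=-1 b=-569/309 c=0 d=260/2781
  seg 1: a=-4 b=211/309 c=260/309 d=-193/927
  seg 2: a=0 b=34/309 c=-319/309 d=239/927
  seg 3: a=-2 b=271/309 c=398/309 d=-950/2781
  seg 4: a=3 b=-191/309 c=-184/103 d=92/309
S(3/4) = -3859/1648

Δ: Δ0=-1, Δ1=4/3, Δ2=-2/3, Δ3=5/3, Δ4=-3
row 1: diag=12, rhs=14; c'=1/4, d'=7/6
row 2: denom=12−3·1/4=45/4; d'=(-12−3·7/6)/(45/4)=-62/45
row 3: denom=12−3·4/15=56/5; d'=(14−3·-62/45)/(56/5)=34/21
row 4: denom=10−3·15/56=515/56; d'=(-28−3·34/21)/(515/56)=-368/103
back: M4=-368/103
back: M3=34/21−15/56·-368/103=796/309
back: M2=-62/45−4/15·796/309=-638/309
back: M1=7/6−1/4·-638/309=520/309
M: M0=0, M1=520/309, M2=-638/309, M3=796/309, M4=-368/103, M5=0
seg 0: a=-1, c=M0/2=0, d=(M1−M0)/(6·3)=260/2781, b=Δ0−h0·(2M0+M1)/6=-569/309
seg 1: a=-4, c=M1/2=260/309, d=(M2−M1)/(6·3)=-193/927, b=Δ1−h1·(2M1+M2)/6=211/309
seg 2: a=0, c=M2/2=-319/309, d=(M3−M2)/(6·3)=239/927, b=Δ2−h2·(2M2+M3)/6=34/309
seg 3: a=-2, c=M3/2=398/309, d=(M4−M3)/(6·3)=-950/2781, b=Δ3−h3·(2M3+M4)/6=271/309
seg 4: a=3, c=M4/2=-184/103, d=(M5−M4)/(6·2)=92/309, b=Δ4−h4·(2M4+M5)/6=-191/309
t_q=3/4 → seg 0, τ=3/4; S=-1+-569/309·τ+0·τ²+260/2781·τ³=-3859/1648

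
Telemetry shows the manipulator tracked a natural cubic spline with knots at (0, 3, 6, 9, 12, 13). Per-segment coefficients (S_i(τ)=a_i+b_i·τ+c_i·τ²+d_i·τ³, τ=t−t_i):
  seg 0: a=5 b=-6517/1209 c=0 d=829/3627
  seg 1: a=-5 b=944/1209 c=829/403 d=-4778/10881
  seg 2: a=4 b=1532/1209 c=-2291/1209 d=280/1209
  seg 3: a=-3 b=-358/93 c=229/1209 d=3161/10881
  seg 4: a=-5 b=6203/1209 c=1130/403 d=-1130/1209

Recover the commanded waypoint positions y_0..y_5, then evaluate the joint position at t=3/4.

y_0 = S_0(0) = a_0 = 5
y_1 = S_1(0) = a_1 = -5
y_2 = S_2(0) = a_2 = 4
y_3 = S_3(0) = a_3 = -3
y_4 = S_4(0) = a_4 = -5
y_5 = S_4(1) = 2
t_q=3/4 is in segment 0 (τ=3/4); S_0(τ)=27175/25792

y_0=5 y_1=-5 y_2=4 y_3=-3 y_4=-5 y_5=2
S(3/4) = 27175/25792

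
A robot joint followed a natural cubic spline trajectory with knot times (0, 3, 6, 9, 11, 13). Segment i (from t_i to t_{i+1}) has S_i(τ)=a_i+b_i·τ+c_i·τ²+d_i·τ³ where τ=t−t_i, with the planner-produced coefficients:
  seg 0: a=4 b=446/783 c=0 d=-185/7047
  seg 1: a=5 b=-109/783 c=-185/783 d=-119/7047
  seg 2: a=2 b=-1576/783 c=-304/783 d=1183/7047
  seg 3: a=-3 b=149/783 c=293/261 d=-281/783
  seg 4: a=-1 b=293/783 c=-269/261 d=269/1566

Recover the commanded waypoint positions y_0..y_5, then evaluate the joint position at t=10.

y_0=4 y_1=5 y_2=2 y_3=-3 y_4=-1 y_5=-3
S(10) = -178/87

y_0 = S_0(0) = a_0 = 4
y_1 = S_1(0) = a_1 = 5
y_2 = S_2(0) = a_2 = 2
y_3 = S_3(0) = a_3 = -3
y_4 = S_4(0) = a_4 = -1
y_5 = S_4(2) = -3
t_q=10 is in segment 3 (τ=1); S_3(τ)=-178/87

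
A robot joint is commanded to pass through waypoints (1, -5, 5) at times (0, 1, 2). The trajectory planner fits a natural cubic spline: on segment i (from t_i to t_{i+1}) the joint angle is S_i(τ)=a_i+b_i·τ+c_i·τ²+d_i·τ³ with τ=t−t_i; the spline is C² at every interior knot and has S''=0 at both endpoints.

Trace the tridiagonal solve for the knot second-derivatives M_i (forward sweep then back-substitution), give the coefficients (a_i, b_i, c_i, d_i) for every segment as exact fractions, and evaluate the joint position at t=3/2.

  seg 0: a=1 b=-10 c=0 d=4
  seg 1: a=-5 b=2 c=12 d=-4
S(3/2) = -3/2

Δ: Δ0=-6, Δ1=10
row 1: diag=4, rhs=96; c'=1/4, d'=24
back: M1=24
M: M0=0, M1=24, M2=0
seg 0: a=1, c=M0/2=0, d=(M1−M0)/(6·1)=4, b=Δ0−h0·(2M0+M1)/6=-10
seg 1: a=-5, c=M1/2=12, d=(M2−M1)/(6·1)=-4, b=Δ1−h1·(2M1+M2)/6=2
t_q=3/2 → seg 1, τ=1/2; S=-5+2·τ+12·τ²+-4·τ³=-3/2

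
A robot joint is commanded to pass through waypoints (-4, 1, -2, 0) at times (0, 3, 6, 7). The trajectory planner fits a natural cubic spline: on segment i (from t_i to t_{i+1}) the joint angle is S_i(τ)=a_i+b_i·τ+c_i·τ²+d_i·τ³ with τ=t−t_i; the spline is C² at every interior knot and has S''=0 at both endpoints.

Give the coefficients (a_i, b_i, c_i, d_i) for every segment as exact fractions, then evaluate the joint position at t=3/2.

Δ: Δ0=5/3, Δ1=-1, Δ2=2
row 1: diag=12, rhs=-16; c'=1/4, d'=-4/3
row 2: denom=8−3·1/4=29/4; d'=(18−3·-4/3)/(29/4)=88/29
back: M2=88/29
back: M1=-4/3−1/4·88/29=-182/87
M: M0=0, M1=-182/87, M2=88/29, M3=0
seg 0: a=-4, c=M0/2=0, d=(M1−M0)/(6·3)=-91/783, b=Δ0−h0·(2M0+M1)/6=236/87
seg 1: a=1, c=M1/2=-91/87, d=(M2−M1)/(6·3)=223/783, b=Δ1−h1·(2M1+M2)/6=-37/87
seg 2: a=-2, c=M2/2=44/29, d=(M3−M2)/(6·1)=-44/87, b=Δ2−h2·(2M2+M3)/6=86/87
t_q=3/2 → seg 0, τ=3/2; S=-4+236/87·τ+0·τ²+-91/783·τ³=-75/232

  seg 0: a=-4 b=236/87 c=0 d=-91/783
  seg 1: a=1 b=-37/87 c=-91/87 d=223/783
  seg 2: a=-2 b=86/87 c=44/29 d=-44/87
S(3/2) = -75/232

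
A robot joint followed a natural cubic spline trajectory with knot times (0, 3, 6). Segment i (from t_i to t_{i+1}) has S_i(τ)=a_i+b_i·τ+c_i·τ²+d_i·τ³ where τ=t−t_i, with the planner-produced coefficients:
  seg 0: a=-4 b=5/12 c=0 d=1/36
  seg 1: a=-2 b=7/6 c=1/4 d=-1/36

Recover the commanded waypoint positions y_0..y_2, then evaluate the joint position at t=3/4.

y_0=-4 y_1=-2 y_2=3
S(3/4) = -941/256

y_0 = S_0(0) = a_0 = -4
y_1 = S_1(0) = a_1 = -2
y_2 = S_1(3) = 3
t_q=3/4 is in segment 0 (τ=3/4); S_0(τ)=-941/256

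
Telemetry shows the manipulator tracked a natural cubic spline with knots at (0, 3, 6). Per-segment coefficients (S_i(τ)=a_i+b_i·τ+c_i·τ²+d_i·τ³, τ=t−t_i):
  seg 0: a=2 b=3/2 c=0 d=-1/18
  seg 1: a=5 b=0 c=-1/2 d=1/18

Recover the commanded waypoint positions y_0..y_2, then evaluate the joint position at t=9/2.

y_0 = S_0(0) = a_0 = 2
y_1 = S_1(0) = a_1 = 5
y_2 = S_1(3) = 2
t_q=9/2 is in segment 1 (τ=3/2); S_1(τ)=65/16

y_0=2 y_1=5 y_2=2
S(9/2) = 65/16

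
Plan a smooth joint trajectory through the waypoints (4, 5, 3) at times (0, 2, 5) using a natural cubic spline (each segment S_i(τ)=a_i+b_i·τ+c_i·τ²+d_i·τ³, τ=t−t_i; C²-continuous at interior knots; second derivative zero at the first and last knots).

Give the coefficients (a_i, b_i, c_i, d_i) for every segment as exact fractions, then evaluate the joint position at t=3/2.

  seg 0: a=4 b=11/15 c=0 d=-7/120
  seg 1: a=5 b=1/30 c=-7/20 d=7/180
S(3/2) = 1569/320

Δ: Δ0=1/2, Δ1=-2/3
row 1: diag=10, rhs=-7; c'=3/10, d'=-7/10
back: M1=-7/10
M: M0=0, M1=-7/10, M2=0
seg 0: a=4, c=M0/2=0, d=(M1−M0)/(6·2)=-7/120, b=Δ0−h0·(2M0+M1)/6=11/15
seg 1: a=5, c=M1/2=-7/20, d=(M2−M1)/(6·3)=7/180, b=Δ1−h1·(2M1+M2)/6=1/30
t_q=3/2 → seg 0, τ=3/2; S=4+11/15·τ+0·τ²+-7/120·τ³=1569/320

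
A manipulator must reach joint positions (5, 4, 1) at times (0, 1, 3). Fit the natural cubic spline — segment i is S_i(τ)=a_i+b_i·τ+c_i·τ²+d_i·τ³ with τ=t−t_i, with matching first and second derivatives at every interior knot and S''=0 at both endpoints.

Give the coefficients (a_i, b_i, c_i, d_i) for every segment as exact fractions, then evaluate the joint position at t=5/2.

Δ: Δ0=-1, Δ1=-3/2
row 1: diag=6, rhs=-3; c'=1/3, d'=-1/2
back: M1=-1/2
M: M0=0, M1=-1/2, M2=0
seg 0: a=5, c=M0/2=0, d=(M1−M0)/(6·1)=-1/12, b=Δ0−h0·(2M0+M1)/6=-11/12
seg 1: a=4, c=M1/2=-1/4, d=(M2−M1)/(6·2)=1/24, b=Δ1−h1·(2M1+M2)/6=-7/6
t_q=5/2 → seg 1, τ=3/2; S=4+-7/6·τ+-1/4·τ²+1/24·τ³=117/64

  seg 0: a=5 b=-11/12 c=0 d=-1/12
  seg 1: a=4 b=-7/6 c=-1/4 d=1/24
S(5/2) = 117/64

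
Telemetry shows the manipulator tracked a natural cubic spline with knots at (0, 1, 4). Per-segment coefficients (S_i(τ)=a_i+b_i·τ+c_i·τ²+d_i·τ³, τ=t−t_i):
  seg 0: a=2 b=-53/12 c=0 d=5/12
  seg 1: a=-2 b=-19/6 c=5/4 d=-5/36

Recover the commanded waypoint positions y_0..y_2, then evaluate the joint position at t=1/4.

y_0=2 y_1=-2 y_2=-4
S(1/4) = 231/256

y_0 = S_0(0) = a_0 = 2
y_1 = S_1(0) = a_1 = -2
y_2 = S_1(3) = -4
t_q=1/4 is in segment 0 (τ=1/4); S_0(τ)=231/256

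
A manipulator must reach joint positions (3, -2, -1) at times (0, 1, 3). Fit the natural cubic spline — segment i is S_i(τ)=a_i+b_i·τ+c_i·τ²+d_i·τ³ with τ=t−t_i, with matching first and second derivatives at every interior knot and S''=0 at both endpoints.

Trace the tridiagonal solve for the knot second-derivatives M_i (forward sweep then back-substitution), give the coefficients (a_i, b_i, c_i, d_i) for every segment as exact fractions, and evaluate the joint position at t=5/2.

Δ: Δ0=-5, Δ1=1/2
row 1: diag=6, rhs=33; c'=1/3, d'=11/2
back: M1=11/2
M: M0=0, M1=11/2, M2=0
seg 0: a=3, c=M0/2=0, d=(M1−M0)/(6·1)=11/12, b=Δ0−h0·(2M0+M1)/6=-71/12
seg 1: a=-2, c=M1/2=11/4, d=(M2−M1)/(6·2)=-11/24, b=Δ1−h1·(2M1+M2)/6=-19/6
t_q=5/2 → seg 1, τ=3/2; S=-2+-19/6·τ+11/4·τ²+-11/24·τ³=-135/64

  seg 0: a=3 b=-71/12 c=0 d=11/12
  seg 1: a=-2 b=-19/6 c=11/4 d=-11/24
S(5/2) = -135/64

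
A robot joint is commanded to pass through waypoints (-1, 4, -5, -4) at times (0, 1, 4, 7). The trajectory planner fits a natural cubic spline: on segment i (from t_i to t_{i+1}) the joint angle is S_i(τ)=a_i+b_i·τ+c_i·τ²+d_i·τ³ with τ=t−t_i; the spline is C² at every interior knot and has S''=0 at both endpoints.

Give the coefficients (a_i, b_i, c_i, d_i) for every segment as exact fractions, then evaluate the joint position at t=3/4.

  seg 0: a=-1 b=541/87 c=0 d=-106/87
  seg 1: a=4 b=223/87 c=-106/29 d=470/783
  seg 2: a=-5 b=-275/87 c=152/87 d=-152/783
S(3/4) = 2923/928

Δ: Δ0=5, Δ1=-3, Δ2=1/3
row 1: diag=8, rhs=-48; c'=3/8, d'=-6
row 2: denom=12−3·3/8=87/8; d'=(20−3·-6)/(87/8)=304/87
back: M2=304/87
back: M1=-6−3/8·304/87=-212/29
M: M0=0, M1=-212/29, M2=304/87, M3=0
seg 0: a=-1, c=M0/2=0, d=(M1−M0)/(6·1)=-106/87, b=Δ0−h0·(2M0+M1)/6=541/87
seg 1: a=4, c=M1/2=-106/29, d=(M2−M1)/(6·3)=470/783, b=Δ1−h1·(2M1+M2)/6=223/87
seg 2: a=-5, c=M2/2=152/87, d=(M3−M2)/(6·3)=-152/783, b=Δ2−h2·(2M2+M3)/6=-275/87
t_q=3/4 → seg 0, τ=3/4; S=-1+541/87·τ+0·τ²+-106/87·τ³=2923/928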